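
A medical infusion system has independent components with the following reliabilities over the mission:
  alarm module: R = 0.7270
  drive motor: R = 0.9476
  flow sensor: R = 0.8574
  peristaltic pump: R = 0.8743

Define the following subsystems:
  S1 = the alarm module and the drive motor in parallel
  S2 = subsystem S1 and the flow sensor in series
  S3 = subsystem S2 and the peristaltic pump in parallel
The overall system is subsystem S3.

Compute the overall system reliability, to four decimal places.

Parallel (alarm module and drive motor): 1 − (1 − 0.727000)(1 − 0.947600) = 0.985695
Series ([0.985695] and flow sensor): 0.985695 × 0.857400 = 0.845135
Parallel ([0.845135] and peristaltic pump): 1 − (1 − 0.845135)(1 − 0.874300) = 0.9805

0.9805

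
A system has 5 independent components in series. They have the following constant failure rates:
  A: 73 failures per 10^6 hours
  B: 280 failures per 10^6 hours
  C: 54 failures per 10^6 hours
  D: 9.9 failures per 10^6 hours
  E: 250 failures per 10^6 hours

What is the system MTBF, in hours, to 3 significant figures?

Series of exponential components: λ_sys = Σ λ_i
λ_sys = 0.000073 + 0.00028 + 0.000054 + 0.0000099 + 0.00025 = 6.6690e-04 /h
MTBF = 1 / λ_sys = 1500 h

1500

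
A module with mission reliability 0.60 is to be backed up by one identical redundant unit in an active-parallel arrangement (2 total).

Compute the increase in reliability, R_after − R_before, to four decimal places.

0.2400

R_before = 0.60
R_after = 1 − (1 − 0.60)^2 = 0.8400
ΔR = 0.8400 − 0.60 = 0.2400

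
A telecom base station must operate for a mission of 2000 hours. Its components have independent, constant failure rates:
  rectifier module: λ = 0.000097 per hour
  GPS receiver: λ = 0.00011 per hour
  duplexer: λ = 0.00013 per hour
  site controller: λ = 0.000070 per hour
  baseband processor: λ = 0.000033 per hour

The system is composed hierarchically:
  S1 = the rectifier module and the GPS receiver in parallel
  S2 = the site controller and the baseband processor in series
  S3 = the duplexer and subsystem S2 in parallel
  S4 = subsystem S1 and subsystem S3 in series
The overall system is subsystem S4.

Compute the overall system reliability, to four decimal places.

R(rectifier module) = exp(−0.000097 × 2000) = 0.823658
R(GPS receiver) = exp(−0.00011 × 2000) = 0.802519
R(duplexer) = exp(−0.00013 × 2000) = 0.771052
R(site controller) = exp(−0.000070 × 2000) = 0.869358
R(baseband processor) = exp(−0.000033 × 2000) = 0.936131
Parallel (rectifier module and GPS receiver): 1 − (1 − 0.823658)(1 − 0.802519) = 0.965176
Series (site controller and baseband processor): 0.869358 × 0.936131 = 0.813833
Parallel (duplexer and [0.813833]): 1 − (1 − 0.771052)(1 − 0.813833) = 0.957377
Series ([0.965176] and [0.957377]): 0.965176 × 0.957377 = 0.9240

0.9240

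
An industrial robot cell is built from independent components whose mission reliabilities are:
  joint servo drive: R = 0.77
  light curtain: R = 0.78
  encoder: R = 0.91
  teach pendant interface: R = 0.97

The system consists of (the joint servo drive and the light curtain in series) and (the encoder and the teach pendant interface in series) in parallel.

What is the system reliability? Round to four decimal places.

0.9532

Series (joint servo drive and light curtain): 0.770000 × 0.780000 = 0.600600
Series (encoder and teach pendant interface): 0.910000 × 0.970000 = 0.882700
Parallel ([0.600600] and [0.882700]): 1 − (1 − 0.600600)(1 − 0.882700) = 0.9532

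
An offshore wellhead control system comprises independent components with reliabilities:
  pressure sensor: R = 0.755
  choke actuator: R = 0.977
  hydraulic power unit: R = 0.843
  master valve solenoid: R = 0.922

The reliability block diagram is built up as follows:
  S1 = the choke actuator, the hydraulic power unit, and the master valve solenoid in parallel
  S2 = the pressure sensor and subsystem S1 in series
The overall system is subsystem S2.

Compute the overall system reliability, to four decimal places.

0.7548

Parallel (choke actuator, hydraulic power unit, and master valve solenoid): 1 − (1 − 0.977000)(1 − 0.843000)(1 − 0.922000) = 0.999718
Series (pressure sensor and [0.999718]): 0.755000 × 0.999718 = 0.7548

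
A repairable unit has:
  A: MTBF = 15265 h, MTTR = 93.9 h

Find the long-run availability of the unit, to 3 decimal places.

0.994

A(A) = MTBF/(MTBF+MTTR) = 15265/(15265+93.9) = 0.994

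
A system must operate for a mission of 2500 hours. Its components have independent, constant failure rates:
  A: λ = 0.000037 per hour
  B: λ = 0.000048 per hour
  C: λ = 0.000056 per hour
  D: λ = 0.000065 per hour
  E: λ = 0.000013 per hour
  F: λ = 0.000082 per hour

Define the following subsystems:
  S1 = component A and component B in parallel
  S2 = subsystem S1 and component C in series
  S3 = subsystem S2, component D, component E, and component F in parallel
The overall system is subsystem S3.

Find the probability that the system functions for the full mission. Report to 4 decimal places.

R(A) = exp(−0.000037 × 2500) = 0.911649
R(B) = exp(−0.000048 × 2500) = 0.886920
R(C) = exp(−0.000056 × 2500) = 0.869358
R(D) = exp(−0.000065 × 2500) = 0.850016
R(E) = exp(−0.000013 × 2500) = 0.968022
R(F) = exp(−0.000082 × 2500) = 0.814647
Parallel (A and B): 1 − (1 − 0.911649)(1 − 0.886920) = 0.990009
Series ([0.990009] and C): 0.990009 × 0.869358 = 0.860672
Parallel ([0.860672], D, E, and F): 1 − (1 − 0.860672)(1 − 0.850016)(1 − 0.968022)(1 − 0.814647) = 0.9999

0.9999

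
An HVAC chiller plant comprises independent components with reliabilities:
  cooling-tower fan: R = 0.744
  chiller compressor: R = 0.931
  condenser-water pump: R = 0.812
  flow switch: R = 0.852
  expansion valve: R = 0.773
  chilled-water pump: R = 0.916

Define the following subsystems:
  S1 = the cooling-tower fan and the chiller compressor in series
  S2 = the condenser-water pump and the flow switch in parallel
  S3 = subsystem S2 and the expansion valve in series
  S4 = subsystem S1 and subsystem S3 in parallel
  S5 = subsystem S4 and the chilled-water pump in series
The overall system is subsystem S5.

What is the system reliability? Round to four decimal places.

0.8460

Series (cooling-tower fan and chiller compressor): 0.744000 × 0.931000 = 0.692664
Parallel (condenser-water pump and flow switch): 1 − (1 − 0.812000)(1 − 0.852000) = 0.972176
Series ([0.972176] and expansion valve): 0.972176 × 0.773000 = 0.751492
Parallel ([0.692664] and [0.751492]): 1 − (1 − 0.692664)(1 − 0.751492) = 0.923625
Series ([0.923625] and chilled-water pump): 0.923625 × 0.916000 = 0.8460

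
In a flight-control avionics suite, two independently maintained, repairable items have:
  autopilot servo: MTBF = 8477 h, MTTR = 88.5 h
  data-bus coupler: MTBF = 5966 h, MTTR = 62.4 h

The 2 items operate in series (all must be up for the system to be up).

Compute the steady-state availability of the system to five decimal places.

A(autopilot servo) = MTBF/(MTBF+MTTR) = 8477/(8477+88.5) = 0.989668
A(data-bus coupler) = MTBF/(MTBF+MTTR) = 5966/(5966+62.4) = 0.989649
Series availability: 0.989668 × 0.989649 = 0.97942

0.97942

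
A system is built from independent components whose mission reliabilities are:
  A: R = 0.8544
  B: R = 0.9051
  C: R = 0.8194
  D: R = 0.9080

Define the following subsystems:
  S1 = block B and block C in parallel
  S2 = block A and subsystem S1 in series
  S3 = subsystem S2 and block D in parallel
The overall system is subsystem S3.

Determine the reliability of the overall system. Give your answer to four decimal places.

0.9853

Parallel (B and C): 1 − (1 − 0.905100)(1 − 0.819400) = 0.982861
Series (A and [0.982861]): 0.854400 × 0.982861 = 0.839756
Parallel ([0.839756] and D): 1 − (1 − 0.839756)(1 − 0.908000) = 0.9853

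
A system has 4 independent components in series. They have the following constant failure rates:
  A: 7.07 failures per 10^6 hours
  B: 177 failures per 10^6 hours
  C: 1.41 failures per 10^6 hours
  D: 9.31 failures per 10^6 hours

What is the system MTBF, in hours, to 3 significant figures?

5130

Series of exponential components: λ_sys = Σ λ_i
λ_sys = 0.00000707 + 0.000177 + 0.00000141 + 0.00000931 = 1.9479e-04 /h
MTBF = 1 / λ_sys = 5130 h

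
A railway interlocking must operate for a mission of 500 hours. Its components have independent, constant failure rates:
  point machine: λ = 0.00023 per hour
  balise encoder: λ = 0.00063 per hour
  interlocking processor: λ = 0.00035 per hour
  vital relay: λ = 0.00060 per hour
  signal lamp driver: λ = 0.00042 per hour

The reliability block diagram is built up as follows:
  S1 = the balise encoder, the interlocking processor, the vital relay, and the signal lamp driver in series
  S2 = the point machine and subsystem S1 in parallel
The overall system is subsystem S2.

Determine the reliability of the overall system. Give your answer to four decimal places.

R(point machine) = exp(−0.00023 × 500) = 0.891366
R(balise encoder) = exp(−0.00063 × 500) = 0.729789
R(interlocking processor) = exp(−0.00035 × 500) = 0.839457
R(vital relay) = exp(−0.00060 × 500) = 0.740818
R(signal lamp driver) = exp(−0.00042 × 500) = 0.810584
Series (balise encoder, interlocking processor, vital relay, and signal lamp driver): 0.729789 × 0.839457 × 0.740818 × 0.810584 = 0.367879
Parallel (point machine and [0.367879]): 1 − (1 − 0.891366)(1 − 0.367879) = 0.9313

0.9313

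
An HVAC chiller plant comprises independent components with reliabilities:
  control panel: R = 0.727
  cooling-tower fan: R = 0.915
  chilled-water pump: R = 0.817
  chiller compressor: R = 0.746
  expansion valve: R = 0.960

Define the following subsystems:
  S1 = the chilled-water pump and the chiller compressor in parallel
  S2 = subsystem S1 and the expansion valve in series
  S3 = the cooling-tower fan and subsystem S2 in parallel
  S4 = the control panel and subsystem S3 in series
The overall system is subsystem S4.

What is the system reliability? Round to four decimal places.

Parallel (chilled-water pump and chiller compressor): 1 − (1 − 0.817000)(1 − 0.746000) = 0.953518
Series ([0.953518] and expansion valve): 0.953518 × 0.960000 = 0.915377
Parallel (cooling-tower fan and [0.915377]): 1 − (1 − 0.915000)(1 − 0.915377) = 0.992807
Series (control panel and [0.992807]): 0.727000 × 0.992807 = 0.7218

0.7218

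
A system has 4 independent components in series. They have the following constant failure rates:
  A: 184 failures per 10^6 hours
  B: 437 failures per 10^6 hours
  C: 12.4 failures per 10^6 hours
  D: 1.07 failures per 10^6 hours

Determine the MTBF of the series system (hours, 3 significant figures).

1580

Series of exponential components: λ_sys = Σ λ_i
λ_sys = 0.000184 + 0.000437 + 0.0000124 + 0.00000107 = 6.3447e-04 /h
MTBF = 1 / λ_sys = 1580 h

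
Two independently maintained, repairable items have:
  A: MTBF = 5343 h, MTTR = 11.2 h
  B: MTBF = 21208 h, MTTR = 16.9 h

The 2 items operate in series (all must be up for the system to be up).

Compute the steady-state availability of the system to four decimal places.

0.9971

A(A) = MTBF/(MTBF+MTTR) = 5343/(5343+11.2) = 0.997908
A(B) = MTBF/(MTBF+MTTR) = 21208/(21208+16.9) = 0.999204
Series availability: 0.997908 × 0.999204 = 0.9971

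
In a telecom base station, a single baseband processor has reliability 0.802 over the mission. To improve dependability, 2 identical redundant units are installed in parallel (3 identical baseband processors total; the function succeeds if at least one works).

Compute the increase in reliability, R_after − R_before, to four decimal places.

0.1902

R_before = 0.802
R_after = 1 − (1 − 0.802)^3 = 0.9922
ΔR = 0.9922 − 0.802 = 0.1902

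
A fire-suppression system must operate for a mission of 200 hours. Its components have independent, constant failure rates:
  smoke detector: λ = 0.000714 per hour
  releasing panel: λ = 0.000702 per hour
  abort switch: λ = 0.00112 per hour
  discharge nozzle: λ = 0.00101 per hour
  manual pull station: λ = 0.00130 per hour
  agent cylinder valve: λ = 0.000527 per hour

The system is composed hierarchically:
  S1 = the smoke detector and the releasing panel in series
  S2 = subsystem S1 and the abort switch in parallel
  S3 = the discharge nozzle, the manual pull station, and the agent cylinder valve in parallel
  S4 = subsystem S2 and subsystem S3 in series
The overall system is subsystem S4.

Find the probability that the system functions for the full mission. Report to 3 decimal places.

0.947

R(smoke detector) = exp(−0.000714 × 200) = 0.86693
R(releasing panel) = exp(−0.000702 × 200) = 0.86901
R(abort switch) = exp(−0.00112 × 200) = 0.79932
R(discharge nozzle) = exp(−0.00101 × 200) = 0.81709
R(manual pull station) = exp(−0.00130 × 200) = 0.77105
R(agent cylinder valve) = exp(−0.000527 × 200) = 0.89996
Series (smoke detector and releasing panel): 0.86693 × 0.86901 = 0.75337
Parallel ([0.75337] and abort switch): 1 − (1 − 0.75337)(1 − 0.79932) = 0.95051
Parallel (discharge nozzle, manual pull station, and agent cylinder valve): 1 − (1 − 0.81709)(1 − 0.77105)(1 − 0.89996) = 0.99581
Series ([0.95051] and [0.99581]): 0.95051 × 0.99581 = 0.947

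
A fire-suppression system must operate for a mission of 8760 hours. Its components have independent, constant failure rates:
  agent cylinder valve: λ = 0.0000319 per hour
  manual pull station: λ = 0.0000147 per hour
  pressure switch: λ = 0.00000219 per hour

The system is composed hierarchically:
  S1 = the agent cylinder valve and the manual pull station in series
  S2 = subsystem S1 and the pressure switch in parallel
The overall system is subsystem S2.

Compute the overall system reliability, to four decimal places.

R(agent cylinder valve) = exp(−0.0000319 × 8760) = 0.756204
R(manual pull station) = exp(−0.0000147 × 8760) = 0.879174
R(pressure switch) = exp(−0.00000219 × 8760) = 0.980998
Series (agent cylinder valve and manual pull station): 0.756204 × 0.879174 = 0.664835
Parallel ([0.664835] and pressure switch): 1 − (1 − 0.664835)(1 − 0.980998) = 0.9936

0.9936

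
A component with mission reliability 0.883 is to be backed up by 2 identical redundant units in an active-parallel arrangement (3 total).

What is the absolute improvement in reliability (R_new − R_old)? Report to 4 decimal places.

0.1154

R_before = 0.883
R_after = 1 − (1 − 0.883)^3 = 0.9984
ΔR = 0.9984 − 0.883 = 0.1154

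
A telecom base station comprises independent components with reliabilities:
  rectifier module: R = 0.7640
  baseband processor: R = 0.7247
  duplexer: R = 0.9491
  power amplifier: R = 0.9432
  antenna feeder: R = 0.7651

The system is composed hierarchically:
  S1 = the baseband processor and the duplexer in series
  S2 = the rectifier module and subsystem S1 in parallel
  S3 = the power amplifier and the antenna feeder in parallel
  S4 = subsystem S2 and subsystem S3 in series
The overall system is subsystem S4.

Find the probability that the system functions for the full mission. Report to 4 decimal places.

Series (baseband processor and duplexer): 0.724700 × 0.949100 = 0.687813
Parallel (rectifier module and [0.687813]): 1 − (1 − 0.764000)(1 − 0.687813) = 0.926324
Parallel (power amplifier and antenna feeder): 1 − (1 − 0.943200)(1 − 0.765100) = 0.986658
Series ([0.926324] and [0.986658]): 0.926324 × 0.986658 = 0.9140

0.9140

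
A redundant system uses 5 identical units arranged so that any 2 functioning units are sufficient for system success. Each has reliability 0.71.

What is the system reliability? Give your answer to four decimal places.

R = Σ_{i=2}^{5} C(5,i) p^i (1−p)^{5−i} with p = 0.71
C(5,2)·0.71^2·0.29^3 = 0.122945
C(5,3)·0.71^3·0.29^2 = 0.301003
C(5,4)·0.71^4·0.29^1 = 0.368469
C(5,5)·0.71^5·0.29^0 = 0.180423
Sum = 0.9728

0.9728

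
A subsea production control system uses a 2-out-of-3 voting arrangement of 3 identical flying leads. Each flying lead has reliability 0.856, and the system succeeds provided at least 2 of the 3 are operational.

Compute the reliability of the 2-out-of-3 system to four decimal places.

R = Σ_{i=2}^{3} C(3,i) p^i (1−p)^{3−i} with p = 0.856
C(3,2)·0.856^2·0.144^1 = 0.316542
C(3,3)·0.856^3·0.144^0 = 0.627222
Sum = 0.9438

0.9438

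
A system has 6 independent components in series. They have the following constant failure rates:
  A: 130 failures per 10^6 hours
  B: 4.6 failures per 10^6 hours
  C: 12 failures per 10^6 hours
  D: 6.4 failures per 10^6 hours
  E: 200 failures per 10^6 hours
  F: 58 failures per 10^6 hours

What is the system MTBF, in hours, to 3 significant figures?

Series of exponential components: λ_sys = Σ λ_i
λ_sys = 0.00013 + 0.0000046 + 0.000012 + 0.0000064 + 0.00020 + 0.000058 = 4.1100e-04 /h
MTBF = 1 / λ_sys = 2430 h

2430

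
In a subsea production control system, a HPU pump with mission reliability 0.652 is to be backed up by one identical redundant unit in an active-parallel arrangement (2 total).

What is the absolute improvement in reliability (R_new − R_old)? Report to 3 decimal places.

0.227

R_before = 0.652
R_after = 1 − (1 − 0.652)^2 = 0.879
ΔR = 0.879 − 0.652 = 0.227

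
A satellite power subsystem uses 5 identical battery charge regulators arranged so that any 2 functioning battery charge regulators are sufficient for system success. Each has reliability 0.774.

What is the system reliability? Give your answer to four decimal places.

R = Σ_{i=2}^{5} C(5,i) p^i (1−p)^{5−i} with p = 0.774
C(5,2)·0.774^2·0.226^3 = 0.069152
C(5,3)·0.774^3·0.226^2 = 0.236832
C(5,4)·0.774^4·0.226^1 = 0.405548
C(5,5)·0.774^5·0.226^0 = 0.277782
Sum = 0.9893

0.9893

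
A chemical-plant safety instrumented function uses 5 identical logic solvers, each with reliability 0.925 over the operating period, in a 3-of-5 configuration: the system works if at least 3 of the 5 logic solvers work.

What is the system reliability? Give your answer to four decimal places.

0.9962

R = Σ_{i=3}^{5} C(5,i) p^i (1−p)^{5−i} with p = 0.925
C(5,3)·0.925^3·0.075^2 = 0.044519
C(5,4)·0.925^4·0.075^1 = 0.274535
C(5,5)·0.925^5·0.075^0 = 0.677187
Sum = 0.9962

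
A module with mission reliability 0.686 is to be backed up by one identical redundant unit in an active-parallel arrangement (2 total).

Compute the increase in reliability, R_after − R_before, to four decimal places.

0.2154

R_before = 0.686
R_after = 1 − (1 − 0.686)^2 = 0.9014
ΔR = 0.9014 − 0.686 = 0.2154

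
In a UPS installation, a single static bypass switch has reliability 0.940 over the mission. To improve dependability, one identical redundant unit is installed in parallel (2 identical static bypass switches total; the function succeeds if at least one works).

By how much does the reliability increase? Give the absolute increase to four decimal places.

0.0564

R_before = 0.940
R_after = 1 − (1 − 0.940)^2 = 0.9964
ΔR = 0.9964 − 0.940 = 0.0564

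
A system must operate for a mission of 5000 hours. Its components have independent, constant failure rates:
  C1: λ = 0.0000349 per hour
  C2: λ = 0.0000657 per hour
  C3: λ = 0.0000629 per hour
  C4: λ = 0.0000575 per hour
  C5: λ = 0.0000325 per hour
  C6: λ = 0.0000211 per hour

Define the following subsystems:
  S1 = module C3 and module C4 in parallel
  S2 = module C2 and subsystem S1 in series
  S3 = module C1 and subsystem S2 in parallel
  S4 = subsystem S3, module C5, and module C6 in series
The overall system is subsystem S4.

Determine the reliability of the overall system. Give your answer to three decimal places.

R(C1) = exp(−0.0000349 × 5000) = 0.83988
R(C2) = exp(−0.0000657 × 5000) = 0.72000
R(C3) = exp(−0.0000629 × 5000) = 0.73015
R(C4) = exp(−0.0000575 × 5000) = 0.75014
R(C5) = exp(−0.0000325 × 5000) = 0.85002
R(C6) = exp(−0.0000211 × 5000) = 0.89987
Parallel (C3 and C4): 1 − (1 − 0.73015)(1 − 0.75014) = 0.93258
Series (C2 and [0.93258]): 0.72000 × 0.93258 = 0.67146
Parallel (C1 and [0.67146]): 1 − (1 − 0.83988)(1 − 0.67146) = 0.94739
Series ([0.94739], C5, and C6): 0.94739 × 0.85002 × 0.89987 = 0.725

0.725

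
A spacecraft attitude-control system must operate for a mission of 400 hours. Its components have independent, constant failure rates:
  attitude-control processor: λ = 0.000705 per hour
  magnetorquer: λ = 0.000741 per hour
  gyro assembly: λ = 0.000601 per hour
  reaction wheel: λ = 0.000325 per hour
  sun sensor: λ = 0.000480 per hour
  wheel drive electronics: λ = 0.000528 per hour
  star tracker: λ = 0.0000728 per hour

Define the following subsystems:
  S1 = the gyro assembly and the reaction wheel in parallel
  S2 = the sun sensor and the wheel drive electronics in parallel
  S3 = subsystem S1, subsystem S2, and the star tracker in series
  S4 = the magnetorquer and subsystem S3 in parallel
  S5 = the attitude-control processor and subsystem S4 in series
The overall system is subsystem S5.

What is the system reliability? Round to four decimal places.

R(attitude-control processor) = exp(−0.000705 × 400) = 0.754274
R(magnetorquer) = exp(−0.000741 × 400) = 0.743490
R(gyro assembly) = exp(−0.000601 × 400) = 0.786313
R(reaction wheel) = exp(−0.000325 × 400) = 0.878095
R(sun sensor) = exp(−0.000480 × 400) = 0.825307
R(wheel drive electronics) = exp(−0.000528 × 400) = 0.809612
R(star tracker) = exp(−0.0000728 × 400) = 0.971300
Parallel (gyro assembly and reaction wheel): 1 − (1 − 0.786313)(1 − 0.878095) = 0.973950
Parallel (sun sensor and wheel drive electronics): 1 − (1 − 0.825307)(1 − 0.809612) = 0.966741
Series ([0.973950], [0.966741], and star tracker): 0.973950 × 0.966741 × 0.971300 = 0.914535
Parallel (magnetorquer and [0.914535]): 1 − (1 − 0.743490)(1 − 0.914535) = 0.978077
Series (attitude-control processor and [0.978077]): 0.754274 × 0.978077 = 0.7377

0.7377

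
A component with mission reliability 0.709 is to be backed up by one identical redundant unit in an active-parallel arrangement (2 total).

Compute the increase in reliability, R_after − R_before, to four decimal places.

0.2063

R_before = 0.709
R_after = 1 − (1 − 0.709)^2 = 0.9153
ΔR = 0.9153 − 0.709 = 0.2063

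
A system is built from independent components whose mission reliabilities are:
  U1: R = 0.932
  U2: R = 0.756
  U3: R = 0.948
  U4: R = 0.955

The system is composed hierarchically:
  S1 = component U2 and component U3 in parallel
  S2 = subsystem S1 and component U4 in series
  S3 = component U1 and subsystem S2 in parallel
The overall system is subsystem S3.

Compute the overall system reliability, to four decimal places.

0.9961

Parallel (U2 and U3): 1 − (1 − 0.756000)(1 − 0.948000) = 0.987312
Series ([0.987312] and U4): 0.987312 × 0.955000 = 0.942883
Parallel (U1 and [0.942883]): 1 − (1 − 0.932000)(1 − 0.942883) = 0.9961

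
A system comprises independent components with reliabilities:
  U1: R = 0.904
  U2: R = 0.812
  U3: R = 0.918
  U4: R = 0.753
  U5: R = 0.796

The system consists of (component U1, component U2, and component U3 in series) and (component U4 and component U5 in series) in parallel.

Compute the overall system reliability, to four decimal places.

Series (U1, U2, and U3): 0.904000 × 0.812000 × 0.918000 = 0.673856
Series (U4 and U5): 0.753000 × 0.796000 = 0.599388
Parallel ([0.673856] and [0.599388]): 1 − (1 − 0.673856)(1 − 0.599388) = 0.8693

0.8693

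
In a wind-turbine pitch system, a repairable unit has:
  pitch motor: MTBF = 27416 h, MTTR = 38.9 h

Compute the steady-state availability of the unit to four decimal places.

0.9986

A(pitch motor) = MTBF/(MTBF+MTTR) = 27416/(27416+38.9) = 0.9986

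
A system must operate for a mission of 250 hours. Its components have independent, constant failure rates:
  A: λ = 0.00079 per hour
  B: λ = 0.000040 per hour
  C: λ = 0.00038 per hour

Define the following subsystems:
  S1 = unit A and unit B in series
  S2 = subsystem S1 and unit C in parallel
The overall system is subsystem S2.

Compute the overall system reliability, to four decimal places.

0.9830

R(A) = exp(−0.00079 × 250) = 0.820780
R(B) = exp(−0.000040 × 250) = 0.990050
R(C) = exp(−0.00038 × 250) = 0.909373
Series (A and B): 0.820780 × 0.990050 = 0.812613
Parallel ([0.812613] and C): 1 − (1 − 0.812613)(1 − 0.909373) = 0.9830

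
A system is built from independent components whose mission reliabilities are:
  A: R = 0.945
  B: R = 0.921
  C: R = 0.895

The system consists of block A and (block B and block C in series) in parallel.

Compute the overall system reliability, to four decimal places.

0.9903

Series (B and C): 0.921000 × 0.895000 = 0.824295
Parallel (A and [0.824295]): 1 − (1 − 0.945000)(1 − 0.824295) = 0.9903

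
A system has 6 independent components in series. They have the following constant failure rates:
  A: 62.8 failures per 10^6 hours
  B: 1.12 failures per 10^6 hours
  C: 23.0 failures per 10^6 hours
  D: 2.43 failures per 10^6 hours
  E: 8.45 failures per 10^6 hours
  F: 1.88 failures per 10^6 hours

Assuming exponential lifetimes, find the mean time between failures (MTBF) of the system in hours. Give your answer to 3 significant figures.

10000

Series of exponential components: λ_sys = Σ λ_i
λ_sys = 0.0000628 + 0.00000112 + 0.0000230 + 0.00000243 + 0.00000845 + 0.00000188 = 9.9680e-05 /h
MTBF = 1 / λ_sys = 10000 h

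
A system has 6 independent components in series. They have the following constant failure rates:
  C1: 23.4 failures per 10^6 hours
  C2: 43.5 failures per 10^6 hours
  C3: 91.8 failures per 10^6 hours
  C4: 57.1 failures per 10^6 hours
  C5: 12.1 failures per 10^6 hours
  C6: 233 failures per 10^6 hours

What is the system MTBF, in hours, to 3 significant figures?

2170

Series of exponential components: λ_sys = Σ λ_i
λ_sys = 0.0000234 + 0.0000435 + 0.0000918 + 0.0000571 + 0.0000121 + 0.000233 = 4.6090e-04 /h
MTBF = 1 / λ_sys = 2170 h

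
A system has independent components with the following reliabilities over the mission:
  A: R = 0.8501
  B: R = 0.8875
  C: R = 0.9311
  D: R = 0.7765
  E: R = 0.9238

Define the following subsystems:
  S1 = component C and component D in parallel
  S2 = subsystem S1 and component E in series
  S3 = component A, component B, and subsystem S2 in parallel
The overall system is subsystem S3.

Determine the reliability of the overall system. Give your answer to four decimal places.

Parallel (C and D): 1 − (1 − 0.931100)(1 − 0.776500) = 0.984601
Series ([0.984601] and E): 0.984601 × 0.923800 = 0.909574
Parallel (A, B, and [0.909574]): 1 − (1 − 0.850100)(1 − 0.887500)(1 − 0.909574) = 0.9985

0.9985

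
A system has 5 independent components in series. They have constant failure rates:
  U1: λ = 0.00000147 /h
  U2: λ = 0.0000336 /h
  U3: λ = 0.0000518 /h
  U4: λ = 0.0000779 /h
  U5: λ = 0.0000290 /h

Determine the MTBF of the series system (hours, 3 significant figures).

5160

Series of exponential components: λ_sys = Σ λ_i
λ_sys = 0.00000147 + 0.0000336 + 0.0000518 + 0.0000779 + 0.0000290 = 1.9377e-04 /h
MTBF = 1 / λ_sys = 5160 h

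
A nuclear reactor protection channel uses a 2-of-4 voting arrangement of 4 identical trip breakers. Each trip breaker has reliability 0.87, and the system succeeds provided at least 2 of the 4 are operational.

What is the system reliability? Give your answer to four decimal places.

R = Σ_{i=2}^{4} C(4,i) p^i (1−p)^{4−i} with p = 0.87
C(4,2)·0.87^2·0.13^2 = 0.076750
C(4,3)·0.87^3·0.13^1 = 0.342422
C(4,4)·0.87^4·0.13^0 = 0.572898
Sum = 0.9921

0.9921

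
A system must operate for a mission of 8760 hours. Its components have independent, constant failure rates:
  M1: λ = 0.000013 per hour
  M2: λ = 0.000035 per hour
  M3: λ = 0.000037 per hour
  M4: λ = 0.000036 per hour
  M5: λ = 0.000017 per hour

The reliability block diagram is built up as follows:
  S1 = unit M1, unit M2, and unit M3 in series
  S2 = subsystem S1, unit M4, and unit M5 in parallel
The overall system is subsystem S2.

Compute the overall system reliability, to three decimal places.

R(M1) = exp(−0.000013 × 8760) = 0.89237
R(M2) = exp(−0.000035 × 8760) = 0.73594
R(M3) = exp(−0.000037 × 8760) = 0.72316
R(M4) = exp(−0.000036 × 8760) = 0.72953
R(M5) = exp(−0.000017 × 8760) = 0.86164
Series (M1, M2, and M3): 0.89237 × 0.73594 × 0.72316 = 0.47492
Parallel ([0.47492], M4, and M5): 1 − (1 − 0.47492)(1 − 0.72953)(1 − 0.86164) = 0.980

0.980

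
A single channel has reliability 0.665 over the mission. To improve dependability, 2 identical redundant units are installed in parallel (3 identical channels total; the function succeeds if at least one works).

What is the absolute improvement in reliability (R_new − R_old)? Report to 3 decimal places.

0.297

R_before = 0.665
R_after = 1 − (1 − 0.665)^3 = 0.962
ΔR = 0.962 − 0.665 = 0.297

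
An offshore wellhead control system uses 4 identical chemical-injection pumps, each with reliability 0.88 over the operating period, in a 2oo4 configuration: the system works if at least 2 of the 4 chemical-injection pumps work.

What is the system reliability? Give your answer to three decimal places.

0.994

R = Σ_{i=2}^{4} C(4,i) p^i (1−p)^{4−i} with p = 0.88
C(4,2)·0.88^2·0.12^2 = 0.06691
C(4,3)·0.88^3·0.12^1 = 0.32711
C(4,4)·0.88^4·0.12^0 = 0.59970
Sum = 0.994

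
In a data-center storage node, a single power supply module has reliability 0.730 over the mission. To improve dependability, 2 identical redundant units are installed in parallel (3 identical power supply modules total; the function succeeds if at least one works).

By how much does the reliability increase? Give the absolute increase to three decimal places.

R_before = 0.730
R_after = 1 − (1 − 0.730)^3 = 0.980
ΔR = 0.980 − 0.730 = 0.250

0.250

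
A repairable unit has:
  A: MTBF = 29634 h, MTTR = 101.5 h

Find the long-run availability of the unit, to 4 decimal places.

0.9966

A(A) = MTBF/(MTBF+MTTR) = 29634/(29634+101.5) = 0.9966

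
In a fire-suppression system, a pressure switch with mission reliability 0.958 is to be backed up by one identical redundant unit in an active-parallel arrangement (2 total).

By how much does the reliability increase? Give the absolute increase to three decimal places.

R_before = 0.958
R_after = 1 − (1 − 0.958)^2 = 0.998
ΔR = 0.998 − 0.958 = 0.040

0.040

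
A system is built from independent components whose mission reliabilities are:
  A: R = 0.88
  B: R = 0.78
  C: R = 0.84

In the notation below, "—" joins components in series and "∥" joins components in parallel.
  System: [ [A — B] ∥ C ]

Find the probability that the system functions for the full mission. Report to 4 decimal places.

0.9498

Series (A and B): 0.880000 × 0.780000 = 0.686400
Parallel ([0.686400] and C): 1 − (1 − 0.686400)(1 − 0.840000) = 0.9498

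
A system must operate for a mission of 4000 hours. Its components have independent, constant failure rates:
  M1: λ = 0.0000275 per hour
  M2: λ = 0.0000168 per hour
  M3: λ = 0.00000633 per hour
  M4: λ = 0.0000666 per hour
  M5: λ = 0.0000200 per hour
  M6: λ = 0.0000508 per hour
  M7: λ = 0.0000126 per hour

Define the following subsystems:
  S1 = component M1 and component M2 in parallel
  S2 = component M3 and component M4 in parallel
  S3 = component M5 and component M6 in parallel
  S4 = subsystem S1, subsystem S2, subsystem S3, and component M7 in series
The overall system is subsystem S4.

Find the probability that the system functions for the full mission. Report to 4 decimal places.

R(M1) = exp(−0.0000275 × 4000) = 0.895834
R(M2) = exp(−0.0000168 × 4000) = 0.935008
R(M3) = exp(−0.00000633 × 4000) = 0.974998
R(M4) = exp(−0.0000666 × 4000) = 0.766133
R(M5) = exp(−0.0000200 × 4000) = 0.923116
R(M6) = exp(−0.0000508 × 4000) = 0.816115
R(M7) = exp(−0.0000126 × 4000) = 0.950849
Parallel (M1 and M2): 1 − (1 − 0.895834)(1 − 0.935008) = 0.993230
Parallel (M3 and M4): 1 − (1 − 0.974998)(1 − 0.766133) = 0.994153
Parallel (M5 and M6): 1 − (1 − 0.923116)(1 − 0.816115) = 0.985862
Series ([0.993230], [0.994153], [0.985862], and M7): 0.993230 × 0.994153 × 0.985862 × 0.950849 = 0.9256

0.9256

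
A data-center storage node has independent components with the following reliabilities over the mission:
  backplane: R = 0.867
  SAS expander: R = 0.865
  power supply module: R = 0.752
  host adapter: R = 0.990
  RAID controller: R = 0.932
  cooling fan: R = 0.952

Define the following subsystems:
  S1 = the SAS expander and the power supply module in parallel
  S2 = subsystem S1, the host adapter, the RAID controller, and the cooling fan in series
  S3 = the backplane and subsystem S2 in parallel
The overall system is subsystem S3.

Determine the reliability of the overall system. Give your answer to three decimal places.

Parallel (SAS expander and power supply module): 1 − (1 − 0.86500)(1 − 0.75200) = 0.96652
Series ([0.96652], host adapter, RAID controller, and cooling fan): 0.96652 × 0.99000 × 0.93200 × 0.95200 = 0.84898
Parallel (backplane and [0.84898]): 1 − (1 − 0.86700)(1 − 0.84898) = 0.980

0.980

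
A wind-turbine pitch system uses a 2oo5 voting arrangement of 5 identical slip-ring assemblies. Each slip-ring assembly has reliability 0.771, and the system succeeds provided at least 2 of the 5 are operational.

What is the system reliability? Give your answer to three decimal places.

R = Σ_{i=2}^{5} C(5,i) p^i (1−p)^{5−i} with p = 0.771
C(5,2)·0.771^2·0.229^3 = 0.07139
C(5,3)·0.771^3·0.229^2 = 0.24034
C(5,4)·0.771^4·0.229^1 = 0.40460
C(5,5)·0.771^5·0.229^0 = 0.27244
Sum = 0.989

0.989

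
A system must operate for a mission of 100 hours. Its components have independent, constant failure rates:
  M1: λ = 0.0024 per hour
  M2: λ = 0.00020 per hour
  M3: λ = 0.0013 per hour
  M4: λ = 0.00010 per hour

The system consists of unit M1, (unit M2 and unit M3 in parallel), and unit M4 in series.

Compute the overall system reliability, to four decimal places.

R(M1) = exp(−0.0024 × 100) = 0.786628
R(M2) = exp(−0.00020 × 100) = 0.980199
R(M3) = exp(−0.0013 × 100) = 0.878095
R(M4) = exp(−0.00010 × 100) = 0.990050
Parallel (M2 and M3): 1 − (1 − 0.980199)(1 − 0.878095) = 0.997586
Series (M1, [0.997586], and M4): 0.786628 × 0.997586 × 0.990050 = 0.7769

0.7769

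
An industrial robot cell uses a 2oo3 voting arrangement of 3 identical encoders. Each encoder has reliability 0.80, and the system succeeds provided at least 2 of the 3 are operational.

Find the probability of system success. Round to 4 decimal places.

0.8960

R = Σ_{i=2}^{3} C(3,i) p^i (1−p)^{3−i} with p = 0.80
C(3,2)·0.80^2·0.20^1 = 0.384000
C(3,3)·0.80^3·0.20^0 = 0.512000
Sum = 0.8960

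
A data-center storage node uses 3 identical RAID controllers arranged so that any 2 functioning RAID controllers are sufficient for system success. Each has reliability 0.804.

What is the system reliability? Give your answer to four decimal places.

0.8998

R = Σ_{i=2}^{3} C(3,i) p^i (1−p)^{3−i} with p = 0.804
C(3,2)·0.804^2·0.196^1 = 0.380093
C(3,3)·0.804^3·0.196^0 = 0.519718
Sum = 0.8998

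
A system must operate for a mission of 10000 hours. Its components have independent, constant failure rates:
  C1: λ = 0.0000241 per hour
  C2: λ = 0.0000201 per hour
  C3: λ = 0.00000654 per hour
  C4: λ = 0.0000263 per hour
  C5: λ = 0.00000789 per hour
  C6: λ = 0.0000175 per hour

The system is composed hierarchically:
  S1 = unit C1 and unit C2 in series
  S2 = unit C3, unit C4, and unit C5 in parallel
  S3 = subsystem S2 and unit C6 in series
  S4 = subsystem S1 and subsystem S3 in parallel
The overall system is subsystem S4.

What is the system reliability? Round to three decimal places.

R(C1) = exp(−0.0000241 × 10000) = 0.78584
R(C2) = exp(−0.0000201 × 10000) = 0.81791
R(C3) = exp(−0.00000654 × 10000) = 0.93669
R(C4) = exp(−0.0000263 × 10000) = 0.76874
R(C5) = exp(−0.00000789 × 10000) = 0.92413
R(C6) = exp(−0.0000175 × 10000) = 0.83946
Series (C1 and C2): 0.78584 × 0.81791 = 0.64275
Parallel (C3, C4, and C5): 1 − (1 − 0.93669)(1 − 0.76874)(1 − 0.92413) = 0.99889
Series ([0.99889] and C6): 0.99889 × 0.83946 = 0.83853
Parallel ([0.64275] and [0.83853]): 1 − (1 − 0.64275)(1 − 0.83853) = 0.942

0.942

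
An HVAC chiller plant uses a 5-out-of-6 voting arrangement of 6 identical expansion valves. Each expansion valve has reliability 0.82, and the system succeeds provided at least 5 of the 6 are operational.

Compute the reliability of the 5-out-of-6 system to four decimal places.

0.7044

R = Σ_{i=5}^{6} C(6,i) p^i (1−p)^{6−i} with p = 0.82
C(6,5)·0.82^5·0.18^1 = 0.400399
C(6,6)·0.82^6·0.18^0 = 0.304007
Sum = 0.7044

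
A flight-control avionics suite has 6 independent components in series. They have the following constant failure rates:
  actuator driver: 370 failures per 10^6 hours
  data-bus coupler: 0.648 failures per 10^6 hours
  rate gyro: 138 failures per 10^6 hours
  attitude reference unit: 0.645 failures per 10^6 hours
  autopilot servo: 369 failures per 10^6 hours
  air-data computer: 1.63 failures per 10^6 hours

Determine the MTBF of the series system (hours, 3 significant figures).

Series of exponential components: λ_sys = Σ λ_i
λ_sys = 0.000370 + 0.000000648 + 0.000138 + 0.000000645 + 0.000369 + 0.00000163 = 8.7992e-04 /h
MTBF = 1 / λ_sys = 1140 h

1140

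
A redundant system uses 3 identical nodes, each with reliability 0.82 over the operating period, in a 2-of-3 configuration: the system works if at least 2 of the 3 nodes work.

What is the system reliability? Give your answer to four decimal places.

0.9145

R = Σ_{i=2}^{3} C(3,i) p^i (1−p)^{3−i} with p = 0.82
C(3,2)·0.82^2·0.18^1 = 0.363096
C(3,3)·0.82^3·0.18^0 = 0.551368
Sum = 0.9145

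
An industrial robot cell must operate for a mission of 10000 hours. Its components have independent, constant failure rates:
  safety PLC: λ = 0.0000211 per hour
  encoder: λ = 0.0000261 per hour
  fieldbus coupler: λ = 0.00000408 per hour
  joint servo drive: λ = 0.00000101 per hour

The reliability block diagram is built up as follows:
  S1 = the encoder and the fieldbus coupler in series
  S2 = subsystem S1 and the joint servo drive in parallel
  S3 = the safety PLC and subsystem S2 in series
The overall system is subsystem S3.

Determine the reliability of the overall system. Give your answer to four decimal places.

0.8077

R(safety PLC) = exp(−0.0000211 × 10000) = 0.809774
R(encoder) = exp(−0.0000261 × 10000) = 0.770281
R(fieldbus coupler) = exp(−0.00000408 × 10000) = 0.960021
R(joint servo drive) = exp(−0.00000101 × 10000) = 0.989951
Series (encoder and fieldbus coupler): 0.770281 × 0.960021 = 0.739486
Parallel ([0.739486] and joint servo drive): 1 − (1 − 0.739486)(1 − 0.989951) = 0.997382
Series (safety PLC and [0.997382]): 0.809774 × 0.997382 = 0.8077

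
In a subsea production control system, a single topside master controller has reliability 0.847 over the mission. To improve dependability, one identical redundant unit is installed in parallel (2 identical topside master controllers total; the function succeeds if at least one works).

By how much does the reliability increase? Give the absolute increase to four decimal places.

0.1296

R_before = 0.847
R_after = 1 − (1 − 0.847)^2 = 0.9766
ΔR = 0.9766 − 0.847 = 0.1296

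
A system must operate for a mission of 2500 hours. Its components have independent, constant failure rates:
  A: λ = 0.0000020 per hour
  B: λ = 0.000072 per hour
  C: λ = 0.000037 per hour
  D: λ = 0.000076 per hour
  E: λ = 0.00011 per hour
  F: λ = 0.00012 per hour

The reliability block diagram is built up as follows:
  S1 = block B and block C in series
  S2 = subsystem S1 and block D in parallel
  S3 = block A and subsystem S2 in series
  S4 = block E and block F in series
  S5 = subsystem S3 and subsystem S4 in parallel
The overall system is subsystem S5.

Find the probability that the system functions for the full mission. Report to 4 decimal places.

0.9799

R(A) = exp(−0.0000020 × 2500) = 0.995012
R(B) = exp(−0.000072 × 2500) = 0.835270
R(C) = exp(−0.000037 × 2500) = 0.911649
R(D) = exp(−0.000076 × 2500) = 0.826959
R(E) = exp(−0.00011 × 2500) = 0.759572
R(F) = exp(−0.00012 × 2500) = 0.740818
Series (B and C): 0.835270 × 0.911649 = 0.761473
Parallel ([0.761473] and D): 1 − (1 − 0.761473)(1 − 0.826959) = 0.958725
Series (A and [0.958725]): 0.995012 × 0.958725 = 0.953943
Series (E and F): 0.759572 × 0.740818 = 0.562705
Parallel ([0.953943] and [0.562705]): 1 − (1 − 0.953943)(1 − 0.562705) = 0.9799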